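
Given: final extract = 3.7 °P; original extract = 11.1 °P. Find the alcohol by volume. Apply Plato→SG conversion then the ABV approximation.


SG = 259/(259 − P);  ABV = (OG − FG)·131.25
OG = 259/(259 − 11.1) = 1.0448
FG = 259/(259 − 3.7) = 1.0145
ABV = (1.0448 − 1.0145)·131.25

3.9747 % ABV


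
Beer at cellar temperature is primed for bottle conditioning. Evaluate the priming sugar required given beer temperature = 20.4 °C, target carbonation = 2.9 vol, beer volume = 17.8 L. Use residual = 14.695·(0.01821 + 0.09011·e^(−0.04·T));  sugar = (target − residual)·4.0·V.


residual = 14.695·(0.01821 + 0.09011·e^(−0.04·20.4)) = 0.8531
sugar = (2.9 − 0.8531)·4.0·17.8

145.7366 g


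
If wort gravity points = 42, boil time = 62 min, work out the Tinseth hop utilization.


U = 1.65·0.000125^(GP/1000) · (1 − e^(−0.04·t))/4.15
bigness = 1.65·0.000125^(42/1000) = 1.1312
boil_factor = (1 − e^(−0.04·62))/4.15 = 0.2208
U = 1.1312 · 0.2208

0.2498


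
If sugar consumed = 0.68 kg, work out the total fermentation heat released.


Q = m_sugar · 590 kJ/kg
Q = 0.68 · 590

401.2000 kJ


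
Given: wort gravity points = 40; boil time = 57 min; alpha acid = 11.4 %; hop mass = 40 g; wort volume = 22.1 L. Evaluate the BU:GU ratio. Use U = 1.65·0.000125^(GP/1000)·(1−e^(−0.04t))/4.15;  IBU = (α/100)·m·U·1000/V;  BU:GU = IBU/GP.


U = 1.65·0.000125^(40/1000)·(1−e^(−0.04·57))/4.15 = 0.2491
IBU = (11.4/100)·40·0.2491·1000/22.1 = 51.4072
BU:GU = 51.4072/40

1.2852


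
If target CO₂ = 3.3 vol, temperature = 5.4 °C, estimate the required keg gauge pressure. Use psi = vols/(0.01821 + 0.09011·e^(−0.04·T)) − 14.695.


psi = 3.3/(0.01821 + 0.09011·e^(−0.04·5.4)) − 14.695

21.6427 psi


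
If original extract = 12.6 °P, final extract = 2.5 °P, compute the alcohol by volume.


SG = 259/(259 − P);  ABV = (OG − FG)·131.25
OG = 259/(259 − 12.6) = 1.0511
FG = 259/(259 − 2.5) = 1.0097
ABV = (1.0511 − 1.0097)·131.25

5.4324 % ABV


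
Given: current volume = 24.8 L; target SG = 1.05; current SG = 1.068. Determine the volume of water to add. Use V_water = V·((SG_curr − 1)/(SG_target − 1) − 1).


V_water = 24.8·((1.068 − 1)/(1.05 − 1) − 1)

8.9280 L


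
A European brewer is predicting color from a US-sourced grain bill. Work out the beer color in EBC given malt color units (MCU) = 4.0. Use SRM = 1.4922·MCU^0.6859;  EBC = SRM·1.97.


SRM = 1.4922·4.0^0.6859 = 3.8617
EBC = 3.8617·1.97

7.6076 EBC


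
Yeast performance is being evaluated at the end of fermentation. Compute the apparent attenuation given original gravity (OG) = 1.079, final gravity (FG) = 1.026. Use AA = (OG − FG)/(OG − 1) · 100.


AA = (1.079 − 1.026)/(1.079 − 1) · 100

67.0886 %


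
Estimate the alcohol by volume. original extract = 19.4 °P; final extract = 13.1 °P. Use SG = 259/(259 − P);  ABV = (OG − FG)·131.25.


OG = 259/(259 − 19.4) = 1.0810
FG = 259/(259 − 13.1) = 1.0533
ABV = (1.0810 − 1.0533)·131.25

3.6349 % ABV


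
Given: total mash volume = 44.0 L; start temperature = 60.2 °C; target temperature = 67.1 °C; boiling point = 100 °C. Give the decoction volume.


V_dec = V_total·(T_target − T_start)/(T_boil − T_start)
V_dec = 44.0·(67.1 − 60.2)/(100 − 60.2)

7.6281 L


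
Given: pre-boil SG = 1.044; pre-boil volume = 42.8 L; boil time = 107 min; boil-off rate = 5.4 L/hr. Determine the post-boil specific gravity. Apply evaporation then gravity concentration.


V_post = V_pre − rate·(t/60);  SG_post = 1 + (SG_pre−1)·V_pre/V_post
V_post = 42.8 − 5.4·(107/60) = 33.1700
SG_post = 1 + (1.044 − 1)·42.8/33.1700

1.0568


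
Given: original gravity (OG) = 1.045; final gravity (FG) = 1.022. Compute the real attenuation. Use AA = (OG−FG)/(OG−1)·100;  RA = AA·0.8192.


AA = (1.045 − 1.022)/(1.045 − 1)·100 = 51.1111
RA = 51.1111·0.8192

41.8702 %


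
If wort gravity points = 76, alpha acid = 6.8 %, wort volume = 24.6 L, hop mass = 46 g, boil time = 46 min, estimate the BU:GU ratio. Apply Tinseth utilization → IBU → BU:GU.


U = 1.65·0.000125^(GP/1000)·(1−e^(−0.04t))/4.15;  IBU = (α/100)·m·U·1000/V;  BU:GU = IBU/GP
U = 1.65·0.000125^(76/1000)·(1−e^(−0.04·46))/4.15 = 0.1689
IBU = (6.8/100)·46·0.1689·1000/24.6 = 21.4794
BU:GU = 21.4794/76

0.2826


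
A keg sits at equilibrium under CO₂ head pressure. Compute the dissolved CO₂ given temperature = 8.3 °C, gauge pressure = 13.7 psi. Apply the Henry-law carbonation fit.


vols = (P + 14.695)·(0.01821 + 0.09011·e^(−0.04·T))
vols = (13.7 + 14.695)·(0.01821 + 0.09011·e^(−0.04·8.3))

2.3529 volumes


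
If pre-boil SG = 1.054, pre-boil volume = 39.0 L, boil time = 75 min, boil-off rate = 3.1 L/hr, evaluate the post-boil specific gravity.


V_post = V_pre − rate·(t/60);  SG_post = 1 + (SG_pre−1)·V_pre/V_post
V_post = 39.0 − 3.1·(75/60) = 35.1250
SG_post = 1 + (1.054 − 1)·39.0/35.1250

1.0600


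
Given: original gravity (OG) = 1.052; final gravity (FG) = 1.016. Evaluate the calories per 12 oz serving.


ABW = (OG−FG)·131.25·0.79/FG;  °P = 259 − 259/SG (for OG→OE and FG→AE);  RE = 0.1808·OE + 0.8192·AE;  Cal = (6.9·ABW + 4·(RE−0.1))·FG·3.55
ABW = (1.052 − 1.016)·131.25·0.79/1.016 = 3.6740
OE = 259 − 259/1.052 = 12.8023 °P
AE = 259 − 259/1.016 = 4.0787 °P
RE = 0.1808·12.8023 + 0.8192·4.0787 = 5.6560 °P
Cal = (6.9·3.6740 + 4·(5.6560−0.1))·1.016·3.55

171.5906 kcal


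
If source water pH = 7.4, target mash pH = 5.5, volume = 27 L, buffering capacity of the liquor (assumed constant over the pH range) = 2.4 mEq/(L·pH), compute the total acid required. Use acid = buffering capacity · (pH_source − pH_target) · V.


acid = 2.4 · (7.4 − 5.5) · 27

123.1200 mEq


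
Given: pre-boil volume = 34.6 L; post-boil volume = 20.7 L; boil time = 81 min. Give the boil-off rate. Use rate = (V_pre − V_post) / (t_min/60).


rate = (34.6 − 20.7) / (81/60)

10.2963 L/hr


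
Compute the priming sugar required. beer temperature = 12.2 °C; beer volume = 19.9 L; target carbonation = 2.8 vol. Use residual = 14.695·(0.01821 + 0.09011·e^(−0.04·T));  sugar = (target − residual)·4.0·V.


residual = 14.695·(0.01821 + 0.09011·e^(−0.04·12.2)) = 1.0804
sugar = (2.8 − 1.0804)·4.0·19.9

136.8770 g


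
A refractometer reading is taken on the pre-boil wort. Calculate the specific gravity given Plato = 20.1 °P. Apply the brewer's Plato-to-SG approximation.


SG = 259/(259 − P)
SG = 259/(259 − 20.1)

1.0841


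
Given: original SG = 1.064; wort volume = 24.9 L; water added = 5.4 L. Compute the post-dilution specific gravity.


SG_new = 1 + (SG_old − 1)·V_old/(V_old + V_water)
pts = (1.064 − 1)·1000·24.9/(24.9 + 5.4) = 52.5941
SG_new = 1 + 52.5941/1000

1.0526


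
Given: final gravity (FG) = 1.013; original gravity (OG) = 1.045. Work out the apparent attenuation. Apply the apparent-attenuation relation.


AA = (OG − FG)/(OG − 1) · 100
AA = (1.045 − 1.013)/(1.045 − 1) · 100

71.1111 %


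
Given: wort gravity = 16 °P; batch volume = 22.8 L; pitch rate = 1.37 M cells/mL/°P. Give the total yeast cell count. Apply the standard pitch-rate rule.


cells (billions) = rate · V_L · °P
cells = 1.37 · 22.8 · 16

499.7760 billion cells


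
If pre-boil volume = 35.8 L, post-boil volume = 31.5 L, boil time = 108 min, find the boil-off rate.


rate = (V_pre − V_post) / (t_min/60)
rate = (35.8 − 31.5) / (108/60)

2.3889 L/hr


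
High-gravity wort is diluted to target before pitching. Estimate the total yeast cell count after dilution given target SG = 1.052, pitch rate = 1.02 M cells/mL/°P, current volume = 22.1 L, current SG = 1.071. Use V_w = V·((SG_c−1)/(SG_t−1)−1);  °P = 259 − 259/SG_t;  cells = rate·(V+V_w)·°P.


V_w = 22.1·((1.071−1)/(1.052−1)−1) = 8.0750
V_final = 22.1 + 8.0750 = 30.1750
°P = 259 − 259/1.052 = 12.8023
cells = 1.02·30.1750·12.8023

394.0350 billion cells


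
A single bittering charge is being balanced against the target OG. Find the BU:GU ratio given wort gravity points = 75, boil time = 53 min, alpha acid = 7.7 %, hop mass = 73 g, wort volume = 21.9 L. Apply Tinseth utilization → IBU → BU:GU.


U = 1.65·0.000125^(GP/1000)·(1−e^(−0.04t))/4.15;  IBU = (α/100)·m·U·1000/V;  BU:GU = IBU/GP
U = 1.65·0.000125^(75/1000)·(1−e^(−0.04·53))/4.15 = 0.1783
IBU = (7.7/100)·73·0.1783·1000/21.9 = 45.7658
BU:GU = 45.7658/75

0.6102


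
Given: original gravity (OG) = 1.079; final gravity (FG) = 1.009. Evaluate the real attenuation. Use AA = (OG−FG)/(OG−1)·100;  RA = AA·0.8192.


AA = (1.079 − 1.009)/(1.079 − 1)·100 = 88.6076
RA = 88.6076·0.8192

72.5873 %


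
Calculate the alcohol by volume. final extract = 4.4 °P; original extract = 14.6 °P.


SG = 259/(259 − P);  ABV = (OG − FG)·131.25
OG = 259/(259 − 14.6) = 1.0597
FG = 259/(259 − 4.4) = 1.0173
ABV = (1.0597 − 1.0173)·131.25

5.5724 % ABV


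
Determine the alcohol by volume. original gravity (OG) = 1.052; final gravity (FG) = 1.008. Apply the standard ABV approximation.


ABV = (OG − FG) · 131.25
ABV = (1.052 − 1.008) · 131.25

5.7750 % ABV


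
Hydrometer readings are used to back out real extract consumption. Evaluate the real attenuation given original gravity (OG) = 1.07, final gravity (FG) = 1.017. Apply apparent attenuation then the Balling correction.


AA = (OG−FG)/(OG−1)·100;  RA = AA·0.8192
AA = (1.07 − 1.017)/(1.07 − 1)·100 = 75.7143
RA = 75.7143·0.8192

62.0251 %


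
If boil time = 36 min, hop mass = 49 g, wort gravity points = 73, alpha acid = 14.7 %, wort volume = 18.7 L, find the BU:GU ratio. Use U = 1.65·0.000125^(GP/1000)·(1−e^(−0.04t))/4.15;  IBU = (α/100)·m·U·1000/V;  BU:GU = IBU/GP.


U = 1.65·0.000125^(73/1000)·(1−e^(−0.04·36))/4.15 = 0.1574
IBU = (14.7/100)·49·0.1574·1000/18.7 = 60.6384
BU:GU = 60.6384/73

0.8307


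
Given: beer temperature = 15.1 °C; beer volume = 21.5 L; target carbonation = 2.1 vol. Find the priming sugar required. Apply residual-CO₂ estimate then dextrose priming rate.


residual = 14.695·(0.01821 + 0.09011·e^(−0.04·T));  sugar = (target − residual)·4.0·V
residual = 14.695·(0.01821 + 0.09011·e^(−0.04·15.1)) = 0.9914
sugar = (2.1 − 0.9914)·4.0·21.5

95.3385 g


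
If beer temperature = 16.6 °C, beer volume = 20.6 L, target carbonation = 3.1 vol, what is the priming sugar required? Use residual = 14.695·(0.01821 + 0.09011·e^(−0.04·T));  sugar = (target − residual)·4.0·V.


residual = 14.695·(0.01821 + 0.09011·e^(−0.04·16.6)) = 0.9493
sugar = (3.1 − 0.9493)·4.0·20.6

177.2209 g


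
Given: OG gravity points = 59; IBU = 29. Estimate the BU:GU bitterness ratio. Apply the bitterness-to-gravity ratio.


BU:GU = IBU / OG_points
BU:GU = 29 / 59

0.4915


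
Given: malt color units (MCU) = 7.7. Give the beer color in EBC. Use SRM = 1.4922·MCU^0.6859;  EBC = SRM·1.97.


SRM = 1.4922·7.7^0.6859 = 6.0516
EBC = 6.0516·1.97

11.9217 EBC


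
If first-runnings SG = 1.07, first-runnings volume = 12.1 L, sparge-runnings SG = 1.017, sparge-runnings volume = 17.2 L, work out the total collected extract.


total = Σ (SG_i − 1)·1000·V_i
first = (1.07 − 1)·1000·12.1 = 847.0000
sparge = (1.017 − 1)·1000·17.2 = 292.4000
total = 847.0000 + 292.4000

1139.4000 gravity·L


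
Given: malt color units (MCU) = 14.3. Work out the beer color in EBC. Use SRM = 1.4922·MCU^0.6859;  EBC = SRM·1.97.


SRM = 1.4922·14.3^0.6859 = 9.2528
EBC = 9.2528·1.97

18.2280 EBC


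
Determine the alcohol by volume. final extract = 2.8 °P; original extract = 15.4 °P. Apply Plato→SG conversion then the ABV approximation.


SG = 259/(259 − P);  ABV = (OG − FG)·131.25
OG = 259/(259 − 15.4) = 1.0632
FG = 259/(259 − 2.8) = 1.0109
ABV = (1.0632 − 1.0109)·131.25

6.8630 % ABV


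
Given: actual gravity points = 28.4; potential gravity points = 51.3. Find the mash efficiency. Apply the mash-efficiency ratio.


efficiency = actual / potential × 100
efficiency = 28.4 / 51.3 × 100

55.3606 %


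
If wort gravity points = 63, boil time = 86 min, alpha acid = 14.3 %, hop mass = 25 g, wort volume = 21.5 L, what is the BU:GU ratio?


U = 1.65·0.000125^(GP/1000)·(1−e^(−0.04t))/4.15;  IBU = (α/100)·m·U·1000/V;  BU:GU = IBU/GP
U = 1.65·0.000125^(63/1000)·(1−e^(−0.04·86))/4.15 = 0.2185
IBU = (14.3/100)·25·0.2185·1000/21.5 = 36.3266
BU:GU = 36.3266/63

0.5766


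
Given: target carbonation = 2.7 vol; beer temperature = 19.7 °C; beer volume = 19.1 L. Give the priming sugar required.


residual = 14.695·(0.01821 + 0.09011·e^(−0.04·T));  sugar = (target − residual)·4.0·V
residual = 14.695·(0.01821 + 0.09011·e^(−0.04·19.7)) = 0.8698
sugar = (2.7 − 0.8698)·4.0·19.1

139.8299 g


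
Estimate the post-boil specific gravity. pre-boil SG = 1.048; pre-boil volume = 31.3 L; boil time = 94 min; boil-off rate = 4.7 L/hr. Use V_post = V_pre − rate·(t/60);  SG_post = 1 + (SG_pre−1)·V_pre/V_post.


V_post = 31.3 − 4.7·(94/60) = 23.9367
SG_post = 1 + (1.048 − 1)·31.3/23.9367

1.0628


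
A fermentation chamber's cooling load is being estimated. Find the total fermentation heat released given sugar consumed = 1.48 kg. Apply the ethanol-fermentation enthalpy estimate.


Q = m_sugar · 590 kJ/kg
Q = 1.48 · 590

873.2000 kJ


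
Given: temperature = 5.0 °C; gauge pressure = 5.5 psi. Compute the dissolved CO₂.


vols = (P + 14.695)·(0.01821 + 0.09011·e^(−0.04·T))
vols = (5.5 + 14.695)·(0.01821 + 0.09011·e^(−0.04·5.0))

1.8577 volumes


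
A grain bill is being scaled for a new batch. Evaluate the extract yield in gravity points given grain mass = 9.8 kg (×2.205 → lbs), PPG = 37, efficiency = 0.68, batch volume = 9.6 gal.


points = lbs × PPG × eff / vol
lbs = 9.8 × 2.205 = 21.6090
points = 21.6090 × 37 × 0.68 / 9.6

56.6336 points


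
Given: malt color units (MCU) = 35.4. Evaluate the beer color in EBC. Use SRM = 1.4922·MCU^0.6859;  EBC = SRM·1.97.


SRM = 1.4922·35.4^0.6859 = 17.2301
EBC = 17.2301·1.97

33.9433 EBC


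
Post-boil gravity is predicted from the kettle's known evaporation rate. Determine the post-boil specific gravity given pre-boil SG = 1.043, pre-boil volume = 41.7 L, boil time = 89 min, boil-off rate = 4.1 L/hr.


V_post = V_pre − rate·(t/60);  SG_post = 1 + (SG_pre−1)·V_pre/V_post
V_post = 41.7 − 4.1·(89/60) = 35.6183
SG_post = 1 + (1.043 − 1)·41.7/35.6183

1.0503


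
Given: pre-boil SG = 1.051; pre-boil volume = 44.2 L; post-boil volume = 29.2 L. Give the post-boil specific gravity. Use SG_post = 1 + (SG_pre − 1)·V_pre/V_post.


pts_pre = (1.051 − 1)·1000 = 51.0000
pts_post = 51.0000·44.2/29.2 = 77.1986
SG_post = 1 + 77.1986/1000

1.0772


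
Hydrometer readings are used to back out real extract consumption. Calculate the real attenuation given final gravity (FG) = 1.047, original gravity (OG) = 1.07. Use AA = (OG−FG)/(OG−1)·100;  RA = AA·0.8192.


AA = (1.07 − 1.047)/(1.07 − 1)·100 = 32.8571
RA = 32.8571·0.8192

26.9166 %


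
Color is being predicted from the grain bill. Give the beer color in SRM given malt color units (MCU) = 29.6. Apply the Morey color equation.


SRM = 1.4922 · MCU^0.6859
SRM = 1.4922 · 29.6^0.6859

15.2400 SRM


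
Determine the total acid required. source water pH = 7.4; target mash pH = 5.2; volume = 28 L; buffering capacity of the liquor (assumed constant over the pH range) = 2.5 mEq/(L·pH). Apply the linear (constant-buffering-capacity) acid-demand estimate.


acid = buffering capacity · (pH_source − pH_target) · V
acid = 2.5 · (7.4 − 5.2) · 28

154.0000 mEq


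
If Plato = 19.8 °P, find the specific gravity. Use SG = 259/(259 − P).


SG = 259/(259 − 19.8)

1.0828


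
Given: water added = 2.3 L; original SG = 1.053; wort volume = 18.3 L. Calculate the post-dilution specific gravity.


SG_new = 1 + (SG_old − 1)·V_old/(V_old + V_water)
pts = (1.053 − 1)·1000·18.3/(18.3 + 2.3) = 47.0825
SG_new = 1 + 47.0825/1000

1.0471


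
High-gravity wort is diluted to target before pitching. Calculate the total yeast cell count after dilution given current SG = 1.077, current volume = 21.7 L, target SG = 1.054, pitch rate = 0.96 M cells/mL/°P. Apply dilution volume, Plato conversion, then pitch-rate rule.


V_w = V·((SG_c−1)/(SG_t−1)−1);  °P = 259 − 259/SG_t;  cells = rate·(V+V_w)·°P
V_w = 21.7·((1.077−1)/(1.054−1)−1) = 9.2426
V_final = 21.7 + 9.2426 = 30.9426
°P = 259 − 259/1.054 = 13.2694
cells = 0.96·30.9426·13.2694

394.1675 billion cells


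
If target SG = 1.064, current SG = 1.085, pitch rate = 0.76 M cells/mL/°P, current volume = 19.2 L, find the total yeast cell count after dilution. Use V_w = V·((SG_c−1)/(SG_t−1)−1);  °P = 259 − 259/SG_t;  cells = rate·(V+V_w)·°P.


V_w = 19.2·((1.085−1)/(1.064−1)−1) = 6.3000
V_final = 19.2 + 6.3000 = 25.5000
°P = 259 − 259/1.064 = 15.5789
cells = 0.76·25.5000·15.5789

301.9200 billion cells


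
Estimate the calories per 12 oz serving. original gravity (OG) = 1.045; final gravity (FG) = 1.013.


ABW = (OG−FG)·131.25·0.79/FG;  °P = 259 − 259/SG (for OG→OE and FG→AE);  RE = 0.1808·OE + 0.8192·AE;  Cal = (6.9·ABW + 4·(RE−0.1))·FG·3.55
ABW = (1.045 − 1.013)·131.25·0.79/1.013 = 3.2754
OE = 259 − 259/1.045 = 11.1531 °P
AE = 259 − 259/1.013 = 3.3238 °P
RE = 0.1808·11.1531 + 0.8192·3.3238 = 4.7393 °P
Cal = (6.9·3.2754 + 4·(4.7393−0.1))·1.013·3.55

148.0093 kcal


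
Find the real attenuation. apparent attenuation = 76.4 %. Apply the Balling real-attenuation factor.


RA = AA · 0.8192
RA = 76.4 · 0.8192

62.5869 %


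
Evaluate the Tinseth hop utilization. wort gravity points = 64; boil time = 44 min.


U = 1.65·0.000125^(GP/1000) · (1 − e^(−0.04·t))/4.15
bigness = 1.65·0.000125^(64/1000) = 0.9283
boil_factor = (1 − e^(−0.04·44))/4.15 = 0.1995
U = 0.9283 · 0.1995

0.1852


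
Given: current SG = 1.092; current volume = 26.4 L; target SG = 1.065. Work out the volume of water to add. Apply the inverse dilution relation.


V_water = V·((SG_curr − 1)/(SG_target − 1) − 1)
V_water = 26.4·((1.092 − 1)/(1.065 − 1) − 1)

10.9662 L


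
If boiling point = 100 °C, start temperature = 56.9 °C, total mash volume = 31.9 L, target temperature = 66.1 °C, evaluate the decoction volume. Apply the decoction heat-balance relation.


V_dec = V_total·(T_target − T_start)/(T_boil − T_start)
V_dec = 31.9·(66.1 − 56.9)/(100 − 56.9)

6.8093 L


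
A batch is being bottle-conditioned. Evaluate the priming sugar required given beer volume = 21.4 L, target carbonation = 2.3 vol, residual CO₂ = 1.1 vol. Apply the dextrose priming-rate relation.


sugar = (target − residual)·4.0·V
sugar = (2.3 − 1.1)·4.0·21.4

102.7200 g


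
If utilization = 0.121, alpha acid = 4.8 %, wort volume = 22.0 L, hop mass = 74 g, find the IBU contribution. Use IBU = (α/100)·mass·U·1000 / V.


IBU = (4.8/100)·74·0.121·1000 / 22.0

19.5360 IBU


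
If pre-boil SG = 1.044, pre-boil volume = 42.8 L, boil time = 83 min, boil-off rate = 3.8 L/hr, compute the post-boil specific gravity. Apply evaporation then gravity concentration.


V_post = V_pre − rate·(t/60);  SG_post = 1 + (SG_pre−1)·V_pre/V_post
V_post = 42.8 − 3.8·(83/60) = 37.5433
SG_post = 1 + (1.044 − 1)·42.8/37.5433

1.0502


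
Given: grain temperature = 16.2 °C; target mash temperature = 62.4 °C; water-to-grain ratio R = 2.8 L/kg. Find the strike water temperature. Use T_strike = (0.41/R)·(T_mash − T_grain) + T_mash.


T_strike = (0.41/2.8)·(62.4 − 16.2) + 62.4

69.1650 °C


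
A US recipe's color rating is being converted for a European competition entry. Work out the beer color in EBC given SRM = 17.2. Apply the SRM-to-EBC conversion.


EBC = SRM · 1.97
EBC = 17.2 · 1.97

33.8840 EBC


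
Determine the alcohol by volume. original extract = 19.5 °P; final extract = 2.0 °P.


SG = 259/(259 − P);  ABV = (OG − FG)·131.25
OG = 259/(259 − 19.5) = 1.0814
FG = 259/(259 − 2.0) = 1.0078
ABV = (1.0814 − 1.0078)·131.25

9.6649 % ABV


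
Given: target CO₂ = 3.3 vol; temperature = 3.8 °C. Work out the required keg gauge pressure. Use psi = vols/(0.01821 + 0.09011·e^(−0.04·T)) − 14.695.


psi = 3.3/(0.01821 + 0.09011·e^(−0.04·3.8)) − 14.695

19.8190 psi


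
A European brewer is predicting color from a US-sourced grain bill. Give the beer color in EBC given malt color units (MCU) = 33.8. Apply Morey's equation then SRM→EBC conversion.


SRM = 1.4922·MCU^0.6859;  EBC = SRM·1.97
SRM = 1.4922·33.8^0.6859 = 16.6921
EBC = 16.6921·1.97

32.8834 EBC


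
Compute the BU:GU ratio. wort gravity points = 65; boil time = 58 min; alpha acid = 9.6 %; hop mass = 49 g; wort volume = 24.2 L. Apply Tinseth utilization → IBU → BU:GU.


U = 1.65·0.000125^(GP/1000)·(1−e^(−0.04t))/4.15;  IBU = (α/100)·m·U·1000/V;  BU:GU = IBU/GP
U = 1.65·0.000125^(65/1000)·(1−e^(−0.04·58))/4.15 = 0.1999
IBU = (9.6/100)·49·0.1999·1000/24.2 = 38.8563
BU:GU = 38.8563/65

0.5978


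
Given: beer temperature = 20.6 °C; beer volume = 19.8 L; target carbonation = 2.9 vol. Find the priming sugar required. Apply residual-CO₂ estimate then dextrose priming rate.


residual = 14.695·(0.01821 + 0.09011·e^(−0.04·T));  sugar = (target − residual)·4.0·V
residual = 14.695·(0.01821 + 0.09011·e^(−0.04·20.6)) = 0.8485
sugar = (2.9 − 0.8485)·4.0·19.8

162.4810 g


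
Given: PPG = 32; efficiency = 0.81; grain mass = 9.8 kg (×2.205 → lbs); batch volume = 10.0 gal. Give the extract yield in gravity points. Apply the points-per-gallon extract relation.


points = lbs × PPG × eff / vol
lbs = 9.8 × 2.205 = 21.6090
points = 21.6090 × 32 × 0.81 / 10.0

56.0105 points


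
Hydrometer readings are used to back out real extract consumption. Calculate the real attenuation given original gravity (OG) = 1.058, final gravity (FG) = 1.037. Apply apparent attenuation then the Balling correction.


AA = (OG−FG)/(OG−1)·100;  RA = AA·0.8192
AA = (1.058 − 1.037)/(1.058 − 1)·100 = 36.2069
RA = 36.2069·0.8192

29.6607 %


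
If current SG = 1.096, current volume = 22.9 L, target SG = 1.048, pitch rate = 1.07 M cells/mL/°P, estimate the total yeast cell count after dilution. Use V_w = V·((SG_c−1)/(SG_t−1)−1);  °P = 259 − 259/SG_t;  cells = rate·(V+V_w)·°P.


V_w = 22.9·((1.096−1)/(1.048−1)−1) = 22.9000
V_final = 22.9 + 22.9000 = 45.8000
°P = 259 − 259/1.048 = 11.8626
cells = 1.07·45.8000·11.8626

581.3384 billion cells


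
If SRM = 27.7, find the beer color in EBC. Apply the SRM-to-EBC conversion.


EBC = SRM · 1.97
EBC = 27.7 · 1.97

54.5690 EBC


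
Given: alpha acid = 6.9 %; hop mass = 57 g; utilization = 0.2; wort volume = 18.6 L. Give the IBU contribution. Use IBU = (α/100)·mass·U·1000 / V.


IBU = (6.9/100)·57·0.2·1000 / 18.6

42.2903 IBU


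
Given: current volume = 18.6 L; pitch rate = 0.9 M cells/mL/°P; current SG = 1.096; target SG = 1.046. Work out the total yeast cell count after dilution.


V_w = V·((SG_c−1)/(SG_t−1)−1);  °P = 259 − 259/SG_t;  cells = rate·(V+V_w)·°P
V_w = 18.6·((1.096−1)/(1.046−1)−1) = 20.2174
V_final = 18.6 + 20.2174 = 38.8174
°P = 259 − 259/1.046 = 11.3901
cells = 0.9·38.8174·11.3901

397.9191 billion cells


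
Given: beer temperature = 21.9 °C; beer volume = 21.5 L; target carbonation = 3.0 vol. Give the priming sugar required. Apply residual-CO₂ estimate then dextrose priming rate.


residual = 14.695·(0.01821 + 0.09011·e^(−0.04·T));  sugar = (target − residual)·4.0·V
residual = 14.695·(0.01821 + 0.09011·e^(−0.04·21.9)) = 0.8190
sugar = (3.0 − 0.8190)·4.0·21.5

187.5627 g


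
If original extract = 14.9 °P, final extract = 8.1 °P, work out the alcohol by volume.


SG = 259/(259 − P);  ABV = (OG − FG)·131.25
OG = 259/(259 − 14.9) = 1.0610
FG = 259/(259 − 8.1) = 1.0323
ABV = (1.0610 − 1.0323)·131.25

3.7743 % ABV


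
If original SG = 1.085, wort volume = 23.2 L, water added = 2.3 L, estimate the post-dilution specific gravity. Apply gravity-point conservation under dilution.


SG_new = 1 + (SG_old − 1)·V_old/(V_old + V_water)
pts = (1.085 − 1)·1000·23.2/(23.2 + 2.3) = 77.3333
SG_new = 1 + 77.3333/1000

1.0773


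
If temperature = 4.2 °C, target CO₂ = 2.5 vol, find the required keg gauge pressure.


psi = vols/(0.01821 + 0.09011·e^(−0.04·T)) − 14.695
psi = 2.5/(0.01821 + 0.09011·e^(−0.04·4.2)) − 14.695

11.7923 psi


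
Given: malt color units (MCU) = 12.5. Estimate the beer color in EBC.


SRM = 1.4922·MCU^0.6859;  EBC = SRM·1.97
SRM = 1.4922·12.5^0.6859 = 8.4372
EBC = 8.4372·1.97

16.6213 EBC


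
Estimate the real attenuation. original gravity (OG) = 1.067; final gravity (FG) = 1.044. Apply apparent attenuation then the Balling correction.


AA = (OG−FG)/(OG−1)·100;  RA = AA·0.8192
AA = (1.067 − 1.044)/(1.067 − 1)·100 = 34.3284
RA = 34.3284·0.8192

28.1218 %


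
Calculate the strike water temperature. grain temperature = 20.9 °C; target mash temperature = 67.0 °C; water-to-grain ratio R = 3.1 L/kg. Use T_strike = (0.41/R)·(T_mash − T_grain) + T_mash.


T_strike = (0.41/3.1)·(67.0 − 20.9) + 67.0

73.0971 °C


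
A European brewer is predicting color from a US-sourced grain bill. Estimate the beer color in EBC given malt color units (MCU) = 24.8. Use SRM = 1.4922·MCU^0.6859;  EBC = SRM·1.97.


SRM = 1.4922·24.8^0.6859 = 13.4984
EBC = 13.4984·1.97

26.5918 EBC


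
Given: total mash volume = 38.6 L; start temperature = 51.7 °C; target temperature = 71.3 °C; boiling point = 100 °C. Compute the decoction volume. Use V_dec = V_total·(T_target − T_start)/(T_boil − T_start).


V_dec = 38.6·(71.3 − 51.7)/(100 − 51.7)

15.6638 L


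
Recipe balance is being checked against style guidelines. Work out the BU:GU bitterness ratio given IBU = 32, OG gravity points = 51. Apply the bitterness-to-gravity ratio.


BU:GU = IBU / OG_points
BU:GU = 32 / 51

0.6275


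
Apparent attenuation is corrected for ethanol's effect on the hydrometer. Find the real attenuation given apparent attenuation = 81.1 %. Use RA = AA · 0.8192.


RA = 81.1 · 0.8192

66.4371 %


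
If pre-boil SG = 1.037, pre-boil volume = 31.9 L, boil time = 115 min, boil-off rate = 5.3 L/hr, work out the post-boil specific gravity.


V_post = V_pre − rate·(t/60);  SG_post = 1 + (SG_pre−1)·V_pre/V_post
V_post = 31.9 − 5.3·(115/60) = 21.7417
SG_post = 1 + (1.037 − 1)·31.9/21.7417

1.0543


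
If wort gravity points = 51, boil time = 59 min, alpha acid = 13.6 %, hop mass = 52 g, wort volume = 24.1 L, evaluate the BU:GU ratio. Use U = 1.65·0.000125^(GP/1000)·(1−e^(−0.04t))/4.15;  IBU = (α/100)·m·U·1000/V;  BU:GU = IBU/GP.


U = 1.65·0.000125^(51/1000)·(1−e^(−0.04·59))/4.15 = 0.2277
IBU = (13.6/100)·52·0.2277·1000/24.1 = 66.8083
BU:GU = 66.8083/51

1.3100


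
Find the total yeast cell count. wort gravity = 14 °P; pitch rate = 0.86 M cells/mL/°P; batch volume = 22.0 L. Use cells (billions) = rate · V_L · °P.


cells = 0.86 · 22.0 · 14

264.8800 billion cells


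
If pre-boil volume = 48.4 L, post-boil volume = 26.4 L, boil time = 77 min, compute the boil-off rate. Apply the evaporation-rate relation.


rate = (V_pre − V_post) / (t_min/60)
rate = (48.4 − 26.4) / (77/60)

17.1429 L/hr


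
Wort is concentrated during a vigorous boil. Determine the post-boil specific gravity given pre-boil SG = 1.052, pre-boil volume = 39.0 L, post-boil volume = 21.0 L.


SG_post = 1 + (SG_pre − 1)·V_pre/V_post
pts_pre = (1.052 − 1)·1000 = 52.0000
pts_post = 52.0000·39.0/21.0 = 96.5714
SG_post = 1 + 96.5714/1000

1.0966


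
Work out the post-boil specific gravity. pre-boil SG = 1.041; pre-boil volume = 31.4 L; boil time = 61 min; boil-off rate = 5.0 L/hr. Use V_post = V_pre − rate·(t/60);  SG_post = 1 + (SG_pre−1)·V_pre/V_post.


V_post = 31.4 − 5.0·(61/60) = 26.3167
SG_post = 1 + (1.041 − 1)·31.4/26.3167

1.0489


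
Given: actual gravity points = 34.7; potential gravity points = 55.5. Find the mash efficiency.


efficiency = actual / potential × 100
efficiency = 34.7 / 55.5 × 100

62.5225 %


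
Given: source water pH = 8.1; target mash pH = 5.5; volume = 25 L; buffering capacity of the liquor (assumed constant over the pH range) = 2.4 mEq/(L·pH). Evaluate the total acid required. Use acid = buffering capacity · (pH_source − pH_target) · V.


acid = 2.4 · (8.1 − 5.5) · 25

156.0000 mEq


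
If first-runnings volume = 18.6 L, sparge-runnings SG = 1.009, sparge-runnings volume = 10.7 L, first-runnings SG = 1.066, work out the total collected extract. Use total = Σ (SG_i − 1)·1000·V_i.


first = (1.066 − 1)·1000·18.6 = 1227.6000
sparge = (1.009 − 1)·1000·10.7 = 96.3000
total = 1227.6000 + 96.3000

1323.9000 gravity·L


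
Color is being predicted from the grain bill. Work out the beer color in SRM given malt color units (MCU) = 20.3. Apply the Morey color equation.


SRM = 1.4922 · MCU^0.6859
SRM = 1.4922 · 20.3^0.6859

11.7663 SRM


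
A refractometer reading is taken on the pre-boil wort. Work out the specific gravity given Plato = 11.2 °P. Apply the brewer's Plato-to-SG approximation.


SG = 259/(259 − P)
SG = 259/(259 − 11.2)

1.0452


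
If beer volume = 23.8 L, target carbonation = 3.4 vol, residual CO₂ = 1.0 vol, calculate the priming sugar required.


sugar = (target − residual)·4.0·V
sugar = (3.4 − 1.0)·4.0·23.8

228.4800 g


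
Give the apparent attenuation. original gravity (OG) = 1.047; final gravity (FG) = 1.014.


AA = (OG − FG)/(OG − 1) · 100
AA = (1.047 − 1.014)/(1.047 − 1) · 100

70.2128 %


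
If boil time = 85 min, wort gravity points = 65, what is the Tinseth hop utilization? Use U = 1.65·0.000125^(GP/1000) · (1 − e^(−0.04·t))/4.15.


bigness = 1.65·0.000125^(65/1000) = 0.9200
boil_factor = (1 − e^(−0.04·85))/4.15 = 0.2329
U = 0.9200 · 0.2329

0.2143


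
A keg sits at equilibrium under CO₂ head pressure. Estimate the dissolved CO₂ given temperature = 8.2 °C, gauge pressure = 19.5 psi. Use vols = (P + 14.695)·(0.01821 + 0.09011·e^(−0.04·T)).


vols = (19.5 + 14.695)·(0.01821 + 0.09011·e^(−0.04·8.2))

2.8424 volumes


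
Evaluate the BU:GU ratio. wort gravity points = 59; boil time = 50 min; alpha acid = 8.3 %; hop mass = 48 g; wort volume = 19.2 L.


U = 1.65·0.000125^(GP/1000)·(1−e^(−0.04t))/4.15;  IBU = (α/100)·m·U·1000/V;  BU:GU = IBU/GP
U = 1.65·0.000125^(59/1000)·(1−e^(−0.04·50))/4.15 = 0.2023
IBU = (8.3/100)·48·0.2023·1000/19.2 = 41.9778
BU:GU = 41.9778/59

0.7115


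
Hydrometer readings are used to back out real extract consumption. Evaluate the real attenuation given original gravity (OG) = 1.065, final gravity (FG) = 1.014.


AA = (OG−FG)/(OG−1)·100;  RA = AA·0.8192
AA = (1.065 − 1.014)/(1.065 − 1)·100 = 78.4615
RA = 78.4615·0.8192

64.2757 %


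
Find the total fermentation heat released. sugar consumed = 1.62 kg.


Q = m_sugar · 590 kJ/kg
Q = 1.62 · 590

955.8000 kJ


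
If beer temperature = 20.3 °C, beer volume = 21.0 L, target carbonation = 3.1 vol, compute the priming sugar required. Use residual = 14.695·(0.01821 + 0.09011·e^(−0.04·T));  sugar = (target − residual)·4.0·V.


residual = 14.695·(0.01821 + 0.09011·e^(−0.04·20.3)) = 0.8555
sugar = (3.1 − 0.8555)·4.0·21.0

188.5392 g


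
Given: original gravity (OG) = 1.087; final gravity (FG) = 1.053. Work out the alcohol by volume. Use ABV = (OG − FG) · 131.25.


ABV = (1.087 − 1.053) · 131.25

4.4625 % ABV


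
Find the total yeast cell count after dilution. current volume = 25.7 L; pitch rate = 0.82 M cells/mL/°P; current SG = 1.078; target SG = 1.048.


V_w = V·((SG_c−1)/(SG_t−1)−1);  °P = 259 − 259/SG_t;  cells = rate·(V+V_w)·°P
V_w = 25.7·((1.078−1)/(1.048−1)−1) = 16.0625
V_final = 25.7 + 16.0625 = 41.7625
°P = 259 − 259/1.048 = 11.8626
cells = 0.82·41.7625·11.8626

406.2375 billion cells


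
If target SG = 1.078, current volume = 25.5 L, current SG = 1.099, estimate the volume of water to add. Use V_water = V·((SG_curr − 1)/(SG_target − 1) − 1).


V_water = 25.5·((1.099 − 1)/(1.078 − 1) − 1)

6.8654 L


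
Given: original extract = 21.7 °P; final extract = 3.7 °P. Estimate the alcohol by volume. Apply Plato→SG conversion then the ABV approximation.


SG = 259/(259 − P);  ABV = (OG − FG)·131.25
OG = 259/(259 − 21.7) = 1.0914
FG = 259/(259 − 3.7) = 1.0145
ABV = (1.0914 − 1.0145)·131.25

10.1000 % ABV


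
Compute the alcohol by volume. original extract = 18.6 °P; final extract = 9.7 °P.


SG = 259/(259 − P);  ABV = (OG − FG)·131.25
OG = 259/(259 − 18.6) = 1.0774
FG = 259/(259 − 9.7) = 1.0389
ABV = (1.0774 − 1.0389)·131.25

5.0482 % ABV


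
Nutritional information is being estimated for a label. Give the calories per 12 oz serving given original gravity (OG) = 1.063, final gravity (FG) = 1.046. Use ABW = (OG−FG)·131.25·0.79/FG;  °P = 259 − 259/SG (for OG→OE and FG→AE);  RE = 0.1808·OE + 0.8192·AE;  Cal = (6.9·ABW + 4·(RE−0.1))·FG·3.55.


ABW = (1.063 − 1.046)·131.25·0.79/1.046 = 1.6852
OE = 259 − 259/1.063 = 15.3500 °P
AE = 259 − 259/1.046 = 11.3901 °P
RE = 0.1808·15.3500 + 0.8192·11.3901 = 12.1060 °P
Cal = (6.9·1.6852 + 4·(12.1060−0.1))·1.046·3.55

221.5046 kcal


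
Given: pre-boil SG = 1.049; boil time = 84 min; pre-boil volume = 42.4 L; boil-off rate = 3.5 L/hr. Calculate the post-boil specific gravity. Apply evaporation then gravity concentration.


V_post = V_pre − rate·(t/60);  SG_post = 1 + (SG_pre−1)·V_pre/V_post
V_post = 42.4 − 3.5·(84/60) = 37.5000
SG_post = 1 + (1.049 − 1)·42.4/37.5000

1.0554


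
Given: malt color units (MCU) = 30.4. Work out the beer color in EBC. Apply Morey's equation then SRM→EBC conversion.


SRM = 1.4922·MCU^0.6859;  EBC = SRM·1.97
SRM = 1.4922·30.4^0.6859 = 15.5214
EBC = 15.5214·1.97

30.5771 EBC


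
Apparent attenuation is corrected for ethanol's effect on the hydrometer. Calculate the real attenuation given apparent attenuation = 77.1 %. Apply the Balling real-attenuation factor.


RA = AA · 0.8192
RA = 77.1 · 0.8192

63.1603 %


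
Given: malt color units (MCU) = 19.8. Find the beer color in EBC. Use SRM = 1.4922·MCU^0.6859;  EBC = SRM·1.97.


SRM = 1.4922·19.8^0.6859 = 11.5667
EBC = 11.5667·1.97

22.7864 EBC


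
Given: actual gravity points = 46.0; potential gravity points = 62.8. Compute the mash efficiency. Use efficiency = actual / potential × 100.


efficiency = 46.0 / 62.8 × 100

73.2484 %


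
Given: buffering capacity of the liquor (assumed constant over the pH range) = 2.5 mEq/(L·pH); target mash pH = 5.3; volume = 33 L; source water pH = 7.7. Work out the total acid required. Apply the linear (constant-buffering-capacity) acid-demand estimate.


acid = buffering capacity · (pH_source − pH_target) · V
acid = 2.5 · (7.7 − 5.3) · 33

198.0000 mEq


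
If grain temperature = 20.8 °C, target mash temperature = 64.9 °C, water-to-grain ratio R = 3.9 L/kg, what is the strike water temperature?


T_strike = (0.41/R)·(T_mash − T_grain) + T_mash
T_strike = (0.41/3.9)·(64.9 − 20.8) + 64.9

69.5362 °C


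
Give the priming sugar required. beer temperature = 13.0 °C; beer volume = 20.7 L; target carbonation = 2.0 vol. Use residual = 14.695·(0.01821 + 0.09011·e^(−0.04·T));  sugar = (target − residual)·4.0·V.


residual = 14.695·(0.01821 + 0.09011·e^(−0.04·13.0)) = 1.0548
sugar = (2.0 − 1.0548)·4.0·20.7

78.2592 g


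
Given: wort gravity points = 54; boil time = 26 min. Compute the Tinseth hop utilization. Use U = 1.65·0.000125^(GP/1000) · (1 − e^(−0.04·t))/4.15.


bigness = 1.65·0.000125^(54/1000) = 1.0156
boil_factor = (1 − e^(−0.04·26))/4.15 = 0.1558
U = 1.0156 · 0.1558

0.1582


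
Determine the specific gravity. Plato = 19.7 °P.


SG = 259/(259 − P)
SG = 259/(259 − 19.7)

1.0823


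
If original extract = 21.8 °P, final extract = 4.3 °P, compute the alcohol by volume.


SG = 259/(259 − P);  ABV = (OG − FG)·131.25
OG = 259/(259 − 21.8) = 1.0919
FG = 259/(259 − 4.3) = 1.0169
ABV = (1.0919 − 1.0169)·131.25

9.8468 % ABV


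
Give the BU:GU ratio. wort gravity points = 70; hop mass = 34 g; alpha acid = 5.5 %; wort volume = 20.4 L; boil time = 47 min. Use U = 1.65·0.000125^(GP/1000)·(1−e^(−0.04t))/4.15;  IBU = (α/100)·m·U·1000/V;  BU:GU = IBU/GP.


U = 1.65·0.000125^(70/1000)·(1−e^(−0.04·47))/4.15 = 0.1796
IBU = (5.5/100)·34·0.1796·1000/20.4 = 16.4636
BU:GU = 16.4636/70

0.2352


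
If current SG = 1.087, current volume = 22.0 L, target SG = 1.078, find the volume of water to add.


V_water = V·((SG_curr − 1)/(SG_target − 1) − 1)
V_water = 22.0·((1.087 − 1)/(1.078 − 1) − 1)

2.5385 L


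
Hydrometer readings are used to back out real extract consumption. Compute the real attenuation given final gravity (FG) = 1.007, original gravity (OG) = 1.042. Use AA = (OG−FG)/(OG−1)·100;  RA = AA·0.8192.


AA = (1.042 − 1.007)/(1.042 − 1)·100 = 83.3333
RA = 83.3333·0.8192

68.2667 %


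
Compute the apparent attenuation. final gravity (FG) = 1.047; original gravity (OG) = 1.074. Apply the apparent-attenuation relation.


AA = (OG − FG)/(OG − 1) · 100
AA = (1.074 − 1.047)/(1.074 − 1) · 100

36.4865 %


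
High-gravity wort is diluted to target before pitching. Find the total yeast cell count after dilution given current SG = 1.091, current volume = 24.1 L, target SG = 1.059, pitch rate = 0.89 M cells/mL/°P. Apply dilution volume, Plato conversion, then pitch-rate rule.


V_w = V·((SG_c−1)/(SG_t−1)−1);  °P = 259 − 259/SG_t;  cells = rate·(V+V_w)·°P
V_w = 24.1·((1.091−1)/(1.059−1)−1) = 13.0712
V_final = 24.1 + 13.0712 = 37.1712
°P = 259 − 259/1.059 = 14.4297
cells = 0.89·37.1712·14.4297

477.3668 billion cells


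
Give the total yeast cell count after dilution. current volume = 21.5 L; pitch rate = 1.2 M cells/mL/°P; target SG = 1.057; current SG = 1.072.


V_w = V·((SG_c−1)/(SG_t−1)−1);  °P = 259 − 259/SG_t;  cells = rate·(V+V_w)·°P
V_w = 21.5·((1.072−1)/(1.057−1)−1) = 5.6579
V_final = 21.5 + 5.6579 = 27.1579
°P = 259 − 259/1.057 = 13.9669
cells = 1.2·27.1579·13.9669

455.1735 billion cells


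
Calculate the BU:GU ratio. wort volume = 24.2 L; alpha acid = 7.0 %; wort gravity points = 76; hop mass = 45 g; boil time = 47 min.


U = 1.65·0.000125^(GP/1000)·(1−e^(−0.04t))/4.15;  IBU = (α/100)·m·U·1000/V;  BU:GU = IBU/GP
U = 1.65·0.000125^(76/1000)·(1−e^(−0.04·47))/4.15 = 0.1702
IBU = (7.0/100)·45·0.1702·1000/24.2 = 22.1508
BU:GU = 22.1508/76

0.2915


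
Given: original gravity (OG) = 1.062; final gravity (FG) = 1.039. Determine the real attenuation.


AA = (OG−FG)/(OG−1)·100;  RA = AA·0.8192
AA = (1.062 − 1.039)/(1.062 − 1)·100 = 37.0968
RA = 37.0968·0.8192

30.3897 %


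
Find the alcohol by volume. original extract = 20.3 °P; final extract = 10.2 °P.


SG = 259/(259 − P);  ABV = (OG − FG)·131.25
OG = 259/(259 − 20.3) = 1.0850
FG = 259/(259 − 10.2) = 1.0410
ABV = (1.0850 − 1.0410)·131.25

5.7812 % ABV
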